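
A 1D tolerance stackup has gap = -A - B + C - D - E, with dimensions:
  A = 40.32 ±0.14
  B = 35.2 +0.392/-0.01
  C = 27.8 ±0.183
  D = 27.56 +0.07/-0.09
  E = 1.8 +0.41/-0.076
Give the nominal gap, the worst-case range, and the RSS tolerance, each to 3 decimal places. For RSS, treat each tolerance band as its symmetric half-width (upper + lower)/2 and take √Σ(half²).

Stack each dimension's contribution:
  -A: nom -40.320 → Σnom=-40.320; wc +0.140/-0.140 → slack +0.140/-0.140; half-tol=0.140, Σhalf²=0.019600
  -B: nom -35.200 → Σnom=-75.520; wc +0.010/-0.392 → slack +0.150/-0.532; half-tol=0.201, Σhalf²=0.060001
  +C: nom +27.800 → Σnom=-47.720; wc +0.183/-0.183 → slack +0.333/-0.715; half-tol=0.183, Σhalf²=0.093490
  -D: nom -27.560 → Σnom=-75.280; wc +0.090/-0.070 → slack +0.423/-0.785; half-tol=0.080, Σhalf²=0.099890
  -E: nom -1.800 → Σnom=-77.080; wc +0.076/-0.410 → slack +0.499/-1.195; half-tol=0.243, Σhalf²=0.158939
Nominal = -77.080. Worst-case = [-77.080 - 1.195, -77.080 + 0.499] = [-78.275, -76.581]. RSS = √0.158939 = 0.399.

nominal=-77.080 wc=[-78.275,-76.581] rss=0.399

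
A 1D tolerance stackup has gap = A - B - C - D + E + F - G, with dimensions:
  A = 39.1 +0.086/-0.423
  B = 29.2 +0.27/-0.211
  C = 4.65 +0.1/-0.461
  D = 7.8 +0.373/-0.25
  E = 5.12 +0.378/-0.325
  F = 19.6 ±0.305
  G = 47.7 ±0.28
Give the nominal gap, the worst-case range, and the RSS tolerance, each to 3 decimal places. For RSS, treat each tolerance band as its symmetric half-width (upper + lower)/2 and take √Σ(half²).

nominal=-25.530 wc=[-27.606,-23.559] rss=0.770

Stack each dimension's contribution:
  +A: nom +39.100 → Σnom=39.100; wc +0.086/-0.423 → slack +0.086/-0.423; half-tol=0.255, Σhalf²=0.064770
  -B: nom -29.200 → Σnom=9.900; wc +0.211/-0.270 → slack +0.297/-0.693; half-tol=0.240, Σhalf²=0.122610
  -C: nom -4.650 → Σnom=5.250; wc +0.461/-0.100 → slack +0.758/-0.793; half-tol=0.281, Σhalf²=0.201291
  -D: nom -7.800 → Σnom=-2.550; wc +0.250/-0.373 → slack +1.008/-1.166; half-tol=0.311, Σhalf²=0.298323
  +E: nom +5.120 → Σnom=2.570; wc +0.378/-0.325 → slack +1.386/-1.491; half-tol=0.352, Σhalf²=0.421875
  +F: nom +19.600 → Σnom=22.170; wc +0.305/-0.305 → slack +1.691/-1.796; half-tol=0.305, Σhalf²=0.514900
  -G: nom -47.700 → Σnom=-25.530; wc +0.280/-0.280 → slack +1.971/-2.076; half-tol=0.280, Σhalf²=0.593300
Nominal = -25.530. Worst-case = [-25.530 - 2.076, -25.530 + 1.971] = [-27.606, -23.559]. RSS = √0.593300 = 0.770.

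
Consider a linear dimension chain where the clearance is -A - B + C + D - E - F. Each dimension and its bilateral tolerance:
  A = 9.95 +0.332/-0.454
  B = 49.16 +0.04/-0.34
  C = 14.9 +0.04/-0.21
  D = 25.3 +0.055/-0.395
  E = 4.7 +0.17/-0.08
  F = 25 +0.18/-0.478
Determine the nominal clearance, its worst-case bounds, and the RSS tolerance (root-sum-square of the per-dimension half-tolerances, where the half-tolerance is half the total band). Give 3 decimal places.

Stack each dimension's contribution:
  -A: nom -9.950 → Σnom=-9.950; wc +0.454/-0.332 → slack +0.454/-0.332; half-tol=0.393, Σhalf²=0.154449
  -B: nom -49.160 → Σnom=-59.110; wc +0.340/-0.040 → slack +0.794/-0.372; half-tol=0.190, Σhalf²=0.190549
  +C: nom +14.900 → Σnom=-44.210; wc +0.040/-0.210 → slack +0.834/-0.582; half-tol=0.125, Σhalf²=0.206174
  +D: nom +25.300 → Σnom=-18.910; wc +0.055/-0.395 → slack +0.889/-0.977; half-tol=0.225, Σhalf²=0.256799
  -E: nom -4.700 → Σnom=-23.610; wc +0.080/-0.170 → slack +0.969/-1.147; half-tol=0.125, Σhalf²=0.272424
  -F: nom -25.000 → Σnom=-48.610; wc +0.478/-0.180 → slack +1.447/-1.327; half-tol=0.329, Σhalf²=0.380665
Nominal = -48.610. Worst-case = [-48.610 - 1.327, -48.610 + 1.447] = [-49.937, -47.163]. RSS = √0.380665 = 0.617.

nominal=-48.610 wc=[-49.937,-47.163] rss=0.617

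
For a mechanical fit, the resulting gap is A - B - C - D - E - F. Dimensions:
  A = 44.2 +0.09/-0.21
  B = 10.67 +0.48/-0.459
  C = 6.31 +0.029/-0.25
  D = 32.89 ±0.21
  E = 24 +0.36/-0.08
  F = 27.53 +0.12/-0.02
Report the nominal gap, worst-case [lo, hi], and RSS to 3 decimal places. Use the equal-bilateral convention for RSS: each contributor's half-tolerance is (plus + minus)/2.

nominal=-57.200 wc=[-58.609,-56.091] rss=0.600

Stack each dimension's contribution:
  +A: nom +44.200 → Σnom=44.200; wc +0.090/-0.210 → slack +0.090/-0.210; half-tol=0.150, Σhalf²=0.022500
  -B: nom -10.670 → Σnom=33.530; wc +0.459/-0.480 → slack +0.549/-0.690; half-tol=0.470, Σhalf²=0.242930
  -C: nom -6.310 → Σnom=27.220; wc +0.250/-0.029 → slack +0.799/-0.719; half-tol=0.140, Σhalf²=0.262391
  -D: nom -32.890 → Σnom=-5.670; wc +0.210/-0.210 → slack +1.009/-0.929; half-tol=0.210, Σhalf²=0.306490
  -E: nom -24.000 → Σnom=-29.670; wc +0.080/-0.360 → slack +1.089/-1.289; half-tol=0.220, Σhalf²=0.354890
  -F: nom -27.530 → Σnom=-57.200; wc +0.020/-0.120 → slack +1.109/-1.409; half-tol=0.070, Σhalf²=0.359791
Nominal = -57.200. Worst-case = [-57.200 - 1.409, -57.200 + 1.109] = [-58.609, -56.091]. RSS = √0.359791 = 0.600.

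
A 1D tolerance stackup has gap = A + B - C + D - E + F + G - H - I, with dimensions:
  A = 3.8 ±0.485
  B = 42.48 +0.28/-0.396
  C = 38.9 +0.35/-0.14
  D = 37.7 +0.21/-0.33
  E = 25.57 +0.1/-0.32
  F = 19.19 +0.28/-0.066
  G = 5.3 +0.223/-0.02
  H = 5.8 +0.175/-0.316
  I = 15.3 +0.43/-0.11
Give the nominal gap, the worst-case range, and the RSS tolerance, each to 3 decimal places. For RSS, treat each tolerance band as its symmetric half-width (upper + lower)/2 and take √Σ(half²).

nominal=22.900 wc=[20.548,25.264] rss=0.839

Stack each dimension's contribution:
  +A: nom +3.800 → Σnom=3.800; wc +0.485/-0.485 → slack +0.485/-0.485; half-tol=0.485, Σhalf²=0.235225
  +B: nom +42.480 → Σnom=46.280; wc +0.280/-0.396 → slack +0.765/-0.881; half-tol=0.338, Σhalf²=0.349469
  -C: nom -38.900 → Σnom=7.380; wc +0.140/-0.350 → slack +0.905/-1.231; half-tol=0.245, Σhalf²=0.409494
  +D: nom +37.700 → Σnom=45.080; wc +0.210/-0.330 → slack +1.115/-1.561; half-tol=0.270, Σhalf²=0.482394
  -E: nom -25.570 → Σnom=19.510; wc +0.320/-0.100 → slack +1.435/-1.661; half-tol=0.210, Σhalf²=0.526494
  +F: nom +19.190 → Σnom=38.700; wc +0.280/-0.066 → slack +1.715/-1.727; half-tol=0.173, Σhalf²=0.556423
  +G: nom +5.300 → Σnom=44.000; wc +0.223/-0.020 → slack +1.938/-1.747; half-tol=0.121, Σhalf²=0.571185
  -H: nom -5.800 → Σnom=38.200; wc +0.316/-0.175 → slack +2.254/-1.922; half-tol=0.245, Σhalf²=0.631455
  -I: nom -15.300 → Σnom=22.900; wc +0.110/-0.430 → slack +2.364/-2.352; half-tol=0.270, Σhalf²=0.704355
Nominal = 22.900. Worst-case = [22.900 - 2.352, 22.900 + 2.364] = [20.548, 25.264]. RSS = √0.704355 = 0.839.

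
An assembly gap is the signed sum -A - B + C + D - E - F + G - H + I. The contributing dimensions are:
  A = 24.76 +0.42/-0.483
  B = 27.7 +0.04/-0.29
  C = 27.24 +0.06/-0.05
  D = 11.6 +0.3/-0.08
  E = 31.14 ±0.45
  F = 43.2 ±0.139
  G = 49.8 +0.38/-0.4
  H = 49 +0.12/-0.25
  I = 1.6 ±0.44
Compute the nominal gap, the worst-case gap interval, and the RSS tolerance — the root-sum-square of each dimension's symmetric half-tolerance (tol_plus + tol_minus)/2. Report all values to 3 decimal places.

nominal=-85.560 wc=[-87.699,-82.768] rss=0.934

Stack each dimension's contribution:
  -A: nom -24.760 → Σnom=-24.760; wc +0.483/-0.420 → slack +0.483/-0.420; half-tol=0.452, Σhalf²=0.203852
  -B: nom -27.700 → Σnom=-52.460; wc +0.290/-0.040 → slack +0.773/-0.460; half-tol=0.165, Σhalf²=0.231077
  +C: nom +27.240 → Σnom=-25.220; wc +0.060/-0.050 → slack +0.833/-0.510; half-tol=0.055, Σhalf²=0.234102
  +D: nom +11.600 → Σnom=-13.620; wc +0.300/-0.080 → slack +1.133/-0.590; half-tol=0.190, Σhalf²=0.270202
  -E: nom -31.140 → Σnom=-44.760; wc +0.450/-0.450 → slack +1.583/-1.040; half-tol=0.450, Σhalf²=0.472702
  -F: nom -43.200 → Σnom=-87.960; wc +0.139/-0.139 → slack +1.722/-1.179; half-tol=0.139, Σhalf²=0.492023
  +G: nom +49.800 → Σnom=-38.160; wc +0.380/-0.400 → slack +2.102/-1.579; half-tol=0.390, Σhalf²=0.644123
  -H: nom -49.000 → Σnom=-87.160; wc +0.250/-0.120 → slack +2.352/-1.699; half-tol=0.185, Σhalf²=0.678348
  +I: nom +1.600 → Σnom=-85.560; wc +0.440/-0.440 → slack +2.792/-2.139; half-tol=0.440, Σhalf²=0.871948
Nominal = -85.560. Worst-case = [-85.560 - 2.139, -85.560 + 2.792] = [-87.699, -82.768]. RSS = √0.871948 = 0.934.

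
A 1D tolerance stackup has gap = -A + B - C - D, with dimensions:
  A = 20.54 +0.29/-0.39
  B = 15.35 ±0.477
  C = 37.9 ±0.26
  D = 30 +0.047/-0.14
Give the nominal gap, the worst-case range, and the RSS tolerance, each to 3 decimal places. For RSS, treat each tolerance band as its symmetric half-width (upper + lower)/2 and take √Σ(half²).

Stack each dimension's contribution:
  -A: nom -20.540 → Σnom=-20.540; wc +0.390/-0.290 → slack +0.390/-0.290; half-tol=0.340, Σhalf²=0.115600
  +B: nom +15.350 → Σnom=-5.190; wc +0.477/-0.477 → slack +0.867/-0.767; half-tol=0.477, Σhalf²=0.343129
  -C: nom -37.900 → Σnom=-43.090; wc +0.260/-0.260 → slack +1.127/-1.027; half-tol=0.260, Σhalf²=0.410729
  -D: nom -30.000 → Σnom=-73.090; wc +0.140/-0.047 → slack +1.267/-1.074; half-tol=0.093, Σhalf²=0.419471
Nominal = -73.090. Worst-case = [-73.090 - 1.074, -73.090 + 1.267] = [-74.164, -71.823]. RSS = √0.419471 = 0.648.

nominal=-73.090 wc=[-74.164,-71.823] rss=0.648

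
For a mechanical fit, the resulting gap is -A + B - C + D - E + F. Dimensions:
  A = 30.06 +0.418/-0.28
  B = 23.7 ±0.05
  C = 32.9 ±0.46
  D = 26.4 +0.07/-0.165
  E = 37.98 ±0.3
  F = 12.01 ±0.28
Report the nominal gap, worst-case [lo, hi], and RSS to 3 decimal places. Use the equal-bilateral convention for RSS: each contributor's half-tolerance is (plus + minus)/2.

nominal=-38.830 wc=[-40.503,-37.390] rss=0.720

Stack each dimension's contribution:
  -A: nom -30.060 → Σnom=-30.060; wc +0.280/-0.418 → slack +0.280/-0.418; half-tol=0.349, Σhalf²=0.121801
  +B: nom +23.700 → Σnom=-6.360; wc +0.050/-0.050 → slack +0.330/-0.468; half-tol=0.050, Σhalf²=0.124301
  -C: nom -32.900 → Σnom=-39.260; wc +0.460/-0.460 → slack +0.790/-0.928; half-tol=0.460, Σhalf²=0.335901
  +D: nom +26.400 → Σnom=-12.860; wc +0.070/-0.165 → slack +0.860/-1.093; half-tol=0.118, Σhalf²=0.349707
  -E: nom -37.980 → Σnom=-50.840; wc +0.300/-0.300 → slack +1.160/-1.393; half-tol=0.300, Σhalf²=0.439707
  +F: nom +12.010 → Σnom=-38.830; wc +0.280/-0.280 → slack +1.440/-1.673; half-tol=0.280, Σhalf²=0.518107
Nominal = -38.830. Worst-case = [-38.830 - 1.673, -38.830 + 1.440] = [-40.503, -37.390]. RSS = √0.518107 = 0.720.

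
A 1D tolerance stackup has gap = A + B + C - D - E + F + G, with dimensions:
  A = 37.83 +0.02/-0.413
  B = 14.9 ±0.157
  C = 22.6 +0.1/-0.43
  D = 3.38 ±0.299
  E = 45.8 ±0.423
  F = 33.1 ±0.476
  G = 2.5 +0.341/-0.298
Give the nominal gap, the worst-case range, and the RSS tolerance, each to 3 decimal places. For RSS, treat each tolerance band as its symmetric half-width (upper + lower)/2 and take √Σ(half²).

nominal=61.750 wc=[59.254,63.566] rss=0.859

Stack each dimension's contribution:
  +A: nom +37.830 → Σnom=37.830; wc +0.020/-0.413 → slack +0.020/-0.413; half-tol=0.216, Σhalf²=0.046872
  +B: nom +14.900 → Σnom=52.730; wc +0.157/-0.157 → slack +0.177/-0.570; half-tol=0.157, Σhalf²=0.071521
  +C: nom +22.600 → Σnom=75.330; wc +0.100/-0.430 → slack +0.277/-1.000; half-tol=0.265, Σhalf²=0.141746
  -D: nom -3.380 → Σnom=71.950; wc +0.299/-0.299 → slack +0.576/-1.299; half-tol=0.299, Σhalf²=0.231147
  -E: nom -45.800 → Σnom=26.150; wc +0.423/-0.423 → slack +0.999/-1.722; half-tol=0.423, Σhalf²=0.410076
  +F: nom +33.100 → Σnom=59.250; wc +0.476/-0.476 → slack +1.475/-2.198; half-tol=0.476, Σhalf²=0.636652
  +G: nom +2.500 → Σnom=61.750; wc +0.341/-0.298 → slack +1.816/-2.496; half-tol=0.320, Σhalf²=0.738733
Nominal = 61.750. Worst-case = [61.750 - 2.496, 61.750 + 1.816] = [59.254, 63.566]. RSS = √0.738733 = 0.859.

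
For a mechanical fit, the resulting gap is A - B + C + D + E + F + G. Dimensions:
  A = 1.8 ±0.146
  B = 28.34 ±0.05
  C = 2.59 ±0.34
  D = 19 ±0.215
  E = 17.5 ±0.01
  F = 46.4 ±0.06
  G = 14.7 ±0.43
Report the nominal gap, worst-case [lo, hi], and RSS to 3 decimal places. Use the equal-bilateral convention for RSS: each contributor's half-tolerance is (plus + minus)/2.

Stack each dimension's contribution:
  +A: nom +1.800 → Σnom=1.800; wc +0.146/-0.146 → slack +0.146/-0.146; half-tol=0.146, Σhalf²=0.021316
  -B: nom -28.340 → Σnom=-26.540; wc +0.050/-0.050 → slack +0.196/-0.196; half-tol=0.050, Σhalf²=0.023816
  +C: nom +2.590 → Σnom=-23.950; wc +0.340/-0.340 → slack +0.536/-0.536; half-tol=0.340, Σhalf²=0.139416
  +D: nom +19.000 → Σnom=-4.950; wc +0.215/-0.215 → slack +0.751/-0.751; half-tol=0.215, Σhalf²=0.185641
  +E: nom +17.500 → Σnom=12.550; wc +0.010/-0.010 → slack +0.761/-0.761; half-tol=0.010, Σhalf²=0.185741
  +F: nom +46.400 → Σnom=58.950; wc +0.060/-0.060 → slack +0.821/-0.821; half-tol=0.060, Σhalf²=0.189341
  +G: nom +14.700 → Σnom=73.650; wc +0.430/-0.430 → slack +1.251/-1.251; half-tol=0.430, Σhalf²=0.374241
Nominal = 73.650. Worst-case = [73.650 - 1.251, 73.650 + 1.251] = [72.399, 74.901]. RSS = √0.374241 = 0.612.

nominal=73.650 wc=[72.399,74.901] rss=0.612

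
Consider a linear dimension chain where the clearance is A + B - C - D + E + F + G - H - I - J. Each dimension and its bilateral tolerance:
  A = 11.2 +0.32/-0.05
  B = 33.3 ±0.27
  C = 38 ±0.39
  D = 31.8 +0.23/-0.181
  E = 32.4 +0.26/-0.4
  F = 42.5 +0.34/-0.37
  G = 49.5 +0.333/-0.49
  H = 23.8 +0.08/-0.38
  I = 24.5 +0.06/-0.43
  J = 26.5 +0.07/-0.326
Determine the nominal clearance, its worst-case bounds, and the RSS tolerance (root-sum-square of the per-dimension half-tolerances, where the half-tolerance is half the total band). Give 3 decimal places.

Stack each dimension's contribution:
  +A: nom +11.200 → Σnom=11.200; wc +0.320/-0.050 → slack +0.320/-0.050; half-tol=0.185, Σhalf²=0.034225
  +B: nom +33.300 → Σnom=44.500; wc +0.270/-0.270 → slack +0.590/-0.320; half-tol=0.270, Σhalf²=0.107125
  -C: nom -38.000 → Σnom=6.500; wc +0.390/-0.390 → slack +0.980/-0.710; half-tol=0.390, Σhalf²=0.259225
  -D: nom -31.800 → Σnom=-25.300; wc +0.181/-0.230 → slack +1.161/-0.940; half-tol=0.206, Σhalf²=0.301455
  +E: nom +32.400 → Σnom=7.100; wc +0.260/-0.400 → slack +1.421/-1.340; half-tol=0.330, Σhalf²=0.410355
  +F: nom +42.500 → Σnom=49.600; wc +0.340/-0.370 → slack +1.761/-1.710; half-tol=0.355, Σhalf²=0.536380
  +G: nom +49.500 → Σnom=99.100; wc +0.333/-0.490 → slack +2.094/-2.200; half-tol=0.411, Σhalf²=0.705713
  -H: nom -23.800 → Σnom=75.300; wc +0.380/-0.080 → slack +2.474/-2.280; half-tol=0.230, Σhalf²=0.758613
  -I: nom -24.500 → Σnom=50.800; wc +0.430/-0.060 → slack +2.904/-2.340; half-tol=0.245, Σhalf²=0.818638
  -J: nom -26.500 → Σnom=24.300; wc +0.326/-0.070 → slack +3.230/-2.410; half-tol=0.198, Σhalf²=0.857842
Nominal = 24.300. Worst-case = [24.300 - 2.410, 24.300 + 3.230] = [21.890, 27.530]. RSS = √0.857842 = 0.926.

nominal=24.300 wc=[21.890,27.530] rss=0.926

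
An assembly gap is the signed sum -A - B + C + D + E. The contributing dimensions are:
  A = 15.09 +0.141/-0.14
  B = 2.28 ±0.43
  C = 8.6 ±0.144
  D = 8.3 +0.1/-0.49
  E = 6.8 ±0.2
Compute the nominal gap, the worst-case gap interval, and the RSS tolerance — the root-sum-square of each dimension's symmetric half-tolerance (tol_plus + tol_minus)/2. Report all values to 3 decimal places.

nominal=6.330 wc=[4.925,7.344] rss=0.594

Stack each dimension's contribution:
  -A: nom -15.090 → Σnom=-15.090; wc +0.140/-0.141 → slack +0.140/-0.141; half-tol=0.141, Σhalf²=0.019740
  -B: nom -2.280 → Σnom=-17.370; wc +0.430/-0.430 → slack +0.570/-0.571; half-tol=0.430, Σhalf²=0.204640
  +C: nom +8.600 → Σnom=-8.770; wc +0.144/-0.144 → slack +0.714/-0.715; half-tol=0.144, Σhalf²=0.225376
  +D: nom +8.300 → Σnom=-0.470; wc +0.100/-0.490 → slack +0.814/-1.205; half-tol=0.295, Σhalf²=0.312401
  +E: nom +6.800 → Σnom=6.330; wc +0.200/-0.200 → slack +1.014/-1.405; half-tol=0.200, Σhalf²=0.352401
Nominal = 6.330. Worst-case = [6.330 - 1.405, 6.330 + 1.014] = [4.925, 7.344]. RSS = √0.352401 = 0.594.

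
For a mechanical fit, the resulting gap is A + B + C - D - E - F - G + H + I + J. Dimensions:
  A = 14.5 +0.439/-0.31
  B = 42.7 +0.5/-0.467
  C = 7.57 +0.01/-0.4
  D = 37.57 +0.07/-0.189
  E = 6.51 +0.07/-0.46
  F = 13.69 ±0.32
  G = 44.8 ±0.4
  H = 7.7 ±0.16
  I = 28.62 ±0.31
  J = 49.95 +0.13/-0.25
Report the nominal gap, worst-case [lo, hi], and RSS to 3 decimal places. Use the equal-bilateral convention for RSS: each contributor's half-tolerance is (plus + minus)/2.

Stack each dimension's contribution:
  +A: nom +14.500 → Σnom=14.500; wc +0.439/-0.310 → slack +0.439/-0.310; half-tol=0.374, Σhalf²=0.140250
  +B: nom +42.700 → Σnom=57.200; wc +0.500/-0.467 → slack +0.939/-0.777; half-tol=0.484, Σhalf²=0.374023
  +C: nom +7.570 → Σnom=64.770; wc +0.010/-0.400 → slack +0.949/-1.177; half-tol=0.205, Σhalf²=0.416048
  -D: nom -37.570 → Σnom=27.200; wc +0.189/-0.070 → slack +1.138/-1.247; half-tol=0.130, Σhalf²=0.432818
  -E: nom -6.510 → Σnom=20.690; wc +0.460/-0.070 → slack +1.598/-1.317; half-tol=0.265, Σhalf²=0.503043
  -F: nom -13.690 → Σnom=7.000; wc +0.320/-0.320 → slack +1.918/-1.637; half-tol=0.320, Σhalf²=0.605443
  -G: nom -44.800 → Σnom=-37.800; wc +0.400/-0.400 → slack +2.318/-2.037; half-tol=0.400, Σhalf²=0.765443
  +H: nom +7.700 → Σnom=-30.100; wc +0.160/-0.160 → slack +2.478/-2.197; half-tol=0.160, Σhalf²=0.791043
  +I: nom +28.620 → Σnom=-1.480; wc +0.310/-0.310 → slack +2.788/-2.507; half-tol=0.310, Σhalf²=0.887143
  +J: nom +49.950 → Σnom=48.470; wc +0.130/-0.250 → slack +2.918/-2.757; half-tol=0.190, Σhalf²=0.923243
Nominal = 48.470. Worst-case = [48.470 - 2.757, 48.470 + 2.918] = [45.713, 51.388]. RSS = √0.923243 = 0.961.

nominal=48.470 wc=[45.713,51.388] rss=0.961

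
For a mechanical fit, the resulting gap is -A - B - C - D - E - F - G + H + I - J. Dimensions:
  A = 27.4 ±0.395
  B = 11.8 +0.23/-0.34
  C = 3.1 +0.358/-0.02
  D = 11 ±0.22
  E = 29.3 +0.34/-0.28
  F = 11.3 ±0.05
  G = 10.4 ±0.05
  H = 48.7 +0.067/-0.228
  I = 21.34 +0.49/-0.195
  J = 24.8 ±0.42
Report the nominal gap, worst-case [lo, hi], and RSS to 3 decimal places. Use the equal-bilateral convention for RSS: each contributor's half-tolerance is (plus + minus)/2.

nominal=-59.060 wc=[-61.546,-56.728] rss=0.859

Stack each dimension's contribution:
  -A: nom -27.400 → Σnom=-27.400; wc +0.395/-0.395 → slack +0.395/-0.395; half-tol=0.395, Σhalf²=0.156025
  -B: nom -11.800 → Σnom=-39.200; wc +0.340/-0.230 → slack +0.735/-0.625; half-tol=0.285, Σhalf²=0.237250
  -C: nom -3.100 → Σnom=-42.300; wc +0.020/-0.358 → slack +0.755/-0.983; half-tol=0.189, Σhalf²=0.272971
  -D: nom -11.000 → Σnom=-53.300; wc +0.220/-0.220 → slack +0.975/-1.203; half-tol=0.220, Σhalf²=0.321371
  -E: nom -29.300 → Σnom=-82.600; wc +0.280/-0.340 → slack +1.255/-1.543; half-tol=0.310, Σhalf²=0.417471
  -F: nom -11.300 → Σnom=-93.900; wc +0.050/-0.050 → slack +1.305/-1.593; half-tol=0.050, Σhalf²=0.419971
  -G: nom -10.400 → Σnom=-104.300; wc +0.050/-0.050 → slack +1.355/-1.643; half-tol=0.050, Σhalf²=0.422471
  +H: nom +48.700 → Σnom=-55.600; wc +0.067/-0.228 → slack +1.422/-1.871; half-tol=0.148, Σhalf²=0.444227
  +I: nom +21.340 → Σnom=-34.260; wc +0.490/-0.195 → slack +1.912/-2.066; half-tol=0.343, Σhalf²=0.561534
  -J: nom -24.800 → Σnom=-59.060; wc +0.420/-0.420 → slack +2.332/-2.486; half-tol=0.420, Σhalf²=0.737934
Nominal = -59.060. Worst-case = [-59.060 - 2.486, -59.060 + 2.332] = [-61.546, -56.728]. RSS = √0.737934 = 0.859.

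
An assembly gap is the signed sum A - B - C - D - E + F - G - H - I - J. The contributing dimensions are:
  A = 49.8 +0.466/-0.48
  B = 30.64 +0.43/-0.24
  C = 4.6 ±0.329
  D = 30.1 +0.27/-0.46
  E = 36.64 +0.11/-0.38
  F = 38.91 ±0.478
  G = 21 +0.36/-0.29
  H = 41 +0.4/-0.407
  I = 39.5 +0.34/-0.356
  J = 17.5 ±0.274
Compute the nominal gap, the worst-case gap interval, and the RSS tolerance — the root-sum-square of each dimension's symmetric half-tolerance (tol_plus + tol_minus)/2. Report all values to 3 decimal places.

Stack each dimension's contribution:
  +A: nom +49.800 → Σnom=49.800; wc +0.466/-0.480 → slack +0.466/-0.480; half-tol=0.473, Σhalf²=0.223729
  -B: nom -30.640 → Σnom=19.160; wc +0.240/-0.430 → slack +0.706/-0.910; half-tol=0.335, Σhalf²=0.335954
  -C: nom -4.600 → Σnom=14.560; wc +0.329/-0.329 → slack +1.035/-1.239; half-tol=0.329, Σhalf²=0.444195
  -D: nom -30.100 → Σnom=-15.540; wc +0.460/-0.270 → slack +1.495/-1.509; half-tol=0.365, Σhalf²=0.577420
  -E: nom -36.640 → Σnom=-52.180; wc +0.380/-0.110 → slack +1.875/-1.619; half-tol=0.245, Σhalf²=0.637445
  +F: nom +38.910 → Σnom=-13.270; wc +0.478/-0.478 → slack +2.353/-2.097; half-tol=0.478, Σhalf²=0.865929
  -G: nom -21.000 → Σnom=-34.270; wc +0.290/-0.360 → slack +2.643/-2.457; half-tol=0.325, Σhalf²=0.971554
  -H: nom -41.000 → Σnom=-75.270; wc +0.407/-0.400 → slack +3.050/-2.857; half-tol=0.403, Σhalf²=1.134366
  -I: nom -39.500 → Σnom=-114.770; wc +0.356/-0.340 → slack +3.406/-3.197; half-tol=0.348, Σhalf²=1.255470
  -J: nom -17.500 → Σnom=-132.270; wc +0.274/-0.274 → slack +3.680/-3.471; half-tol=0.274, Σhalf²=1.330546
Nominal = -132.270. Worst-case = [-132.270 - 3.471, -132.270 + 3.680] = [-135.741, -128.590]. RSS = √1.330546 = 1.153.

nominal=-132.270 wc=[-135.741,-128.590] rss=1.153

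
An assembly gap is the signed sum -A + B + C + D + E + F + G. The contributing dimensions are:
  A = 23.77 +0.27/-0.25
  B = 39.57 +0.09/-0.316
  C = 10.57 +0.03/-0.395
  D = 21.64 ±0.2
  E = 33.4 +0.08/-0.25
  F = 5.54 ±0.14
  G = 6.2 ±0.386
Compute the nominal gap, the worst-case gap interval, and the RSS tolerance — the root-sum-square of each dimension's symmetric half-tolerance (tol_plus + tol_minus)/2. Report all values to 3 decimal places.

Stack each dimension's contribution:
  -A: nom -23.770 → Σnom=-23.770; wc +0.250/-0.270 → slack +0.250/-0.270; half-tol=0.260, Σhalf²=0.067600
  +B: nom +39.570 → Σnom=15.800; wc +0.090/-0.316 → slack +0.340/-0.586; half-tol=0.203, Σhalf²=0.108809
  +C: nom +10.570 → Σnom=26.370; wc +0.030/-0.395 → slack +0.370/-0.981; half-tol=0.213, Σhalf²=0.153965
  +D: nom +21.640 → Σnom=48.010; wc +0.200/-0.200 → slack +0.570/-1.181; half-tol=0.200, Σhalf²=0.193965
  +E: nom +33.400 → Σnom=81.410; wc +0.080/-0.250 → slack +0.650/-1.431; half-tol=0.165, Σhalf²=0.221190
  +F: nom +5.540 → Σnom=86.950; wc +0.140/-0.140 → slack +0.790/-1.571; half-tol=0.140, Σhalf²=0.240790
  +G: nom +6.200 → Σnom=93.150; wc +0.386/-0.386 → slack +1.176/-1.957; half-tol=0.386, Σhalf²=0.389786
Nominal = 93.150. Worst-case = [93.150 - 1.957, 93.150 + 1.176] = [91.193, 94.326]. RSS = √0.389786 = 0.624.

nominal=93.150 wc=[91.193,94.326] rss=0.624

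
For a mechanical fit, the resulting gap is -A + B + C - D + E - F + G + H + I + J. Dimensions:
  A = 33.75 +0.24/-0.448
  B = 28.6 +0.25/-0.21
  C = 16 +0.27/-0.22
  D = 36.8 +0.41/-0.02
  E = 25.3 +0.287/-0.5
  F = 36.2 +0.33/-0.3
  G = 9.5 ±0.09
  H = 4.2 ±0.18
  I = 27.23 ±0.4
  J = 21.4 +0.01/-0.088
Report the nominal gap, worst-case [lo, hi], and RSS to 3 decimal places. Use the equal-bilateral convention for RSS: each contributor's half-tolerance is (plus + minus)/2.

Stack each dimension's contribution:
  -A: nom -33.750 → Σnom=-33.750; wc +0.448/-0.240 → slack +0.448/-0.240; half-tol=0.344, Σhalf²=0.118336
  +B: nom +28.600 → Σnom=-5.150; wc +0.250/-0.210 → slack +0.698/-0.450; half-tol=0.230, Σhalf²=0.171236
  +C: nom +16.000 → Σnom=10.850; wc +0.270/-0.220 → slack +0.968/-0.670; half-tol=0.245, Σhalf²=0.231261
  -D: nom -36.800 → Σnom=-25.950; wc +0.020/-0.410 → slack +0.988/-1.080; half-tol=0.215, Σhalf²=0.277486
  +E: nom +25.300 → Σnom=-0.650; wc +0.287/-0.500 → slack +1.275/-1.580; half-tol=0.393, Σhalf²=0.432328
  -F: nom -36.200 → Σnom=-36.850; wc +0.300/-0.330 → slack +1.575/-1.910; half-tol=0.315, Σhalf²=0.531553
  +G: nom +9.500 → Σnom=-27.350; wc +0.090/-0.090 → slack +1.665/-2.000; half-tol=0.090, Σhalf²=0.539653
  +H: nom +4.200 → Σnom=-23.150; wc +0.180/-0.180 → slack +1.845/-2.180; half-tol=0.180, Σhalf²=0.572053
  +I: nom +27.230 → Σnom=4.080; wc +0.400/-0.400 → slack +2.245/-2.580; half-tol=0.400, Σhalf²=0.732053
  +J: nom +21.400 → Σnom=25.480; wc +0.010/-0.088 → slack +2.255/-2.668; half-tol=0.049, Σhalf²=0.734454
Nominal = 25.480. Worst-case = [25.480 - 2.668, 25.480 + 2.255] = [22.812, 27.735]. RSS = √0.734454 = 0.857.

nominal=25.480 wc=[22.812,27.735] rss=0.857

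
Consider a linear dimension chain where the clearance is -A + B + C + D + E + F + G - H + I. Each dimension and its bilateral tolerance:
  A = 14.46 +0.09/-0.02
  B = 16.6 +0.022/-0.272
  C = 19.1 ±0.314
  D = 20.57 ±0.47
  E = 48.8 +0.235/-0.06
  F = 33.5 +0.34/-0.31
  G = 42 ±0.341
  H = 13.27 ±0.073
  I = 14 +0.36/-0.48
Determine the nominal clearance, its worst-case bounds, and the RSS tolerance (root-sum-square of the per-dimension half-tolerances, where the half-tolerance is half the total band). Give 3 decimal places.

Stack each dimension's contribution:
  -A: nom -14.460 → Σnom=-14.460; wc +0.020/-0.090 → slack +0.020/-0.090; half-tol=0.055, Σhalf²=0.003025
  +B: nom +16.600 → Σnom=2.140; wc +0.022/-0.272 → slack +0.042/-0.362; half-tol=0.147, Σhalf²=0.024634
  +C: nom +19.100 → Σnom=21.240; wc +0.314/-0.314 → slack +0.356/-0.676; half-tol=0.314, Σhalf²=0.123230
  +D: nom +20.570 → Σnom=41.810; wc +0.470/-0.470 → slack +0.826/-1.146; half-tol=0.470, Σhalf²=0.344130
  +E: nom +48.800 → Σnom=90.610; wc +0.235/-0.060 → slack +1.061/-1.206; half-tol=0.147, Σhalf²=0.365886
  +F: nom +33.500 → Σnom=124.110; wc +0.340/-0.310 → slack +1.401/-1.516; half-tol=0.325, Σhalf²=0.471511
  +G: nom +42.000 → Σnom=166.110; wc +0.341/-0.341 → slack +1.742/-1.857; half-tol=0.341, Σhalf²=0.587792
  -H: nom -13.270 → Σnom=152.840; wc +0.073/-0.073 → slack +1.815/-1.930; half-tol=0.073, Σhalf²=0.593121
  +I: nom +14.000 → Σnom=166.840; wc +0.360/-0.480 → slack +2.175/-2.410; half-tol=0.420, Σhalf²=0.769521
Nominal = 166.840. Worst-case = [166.840 - 2.410, 166.840 + 2.175] = [164.430, 169.015]. RSS = √0.769521 = 0.877.

nominal=166.840 wc=[164.430,169.015] rss=0.877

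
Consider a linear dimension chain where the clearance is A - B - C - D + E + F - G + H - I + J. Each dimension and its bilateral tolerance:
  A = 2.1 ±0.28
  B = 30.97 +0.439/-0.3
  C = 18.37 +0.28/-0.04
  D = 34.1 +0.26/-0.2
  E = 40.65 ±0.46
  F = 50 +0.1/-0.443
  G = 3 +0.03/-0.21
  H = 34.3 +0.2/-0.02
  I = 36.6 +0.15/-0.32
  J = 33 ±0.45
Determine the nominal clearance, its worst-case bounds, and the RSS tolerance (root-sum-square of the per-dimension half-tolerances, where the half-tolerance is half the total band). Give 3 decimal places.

Stack each dimension's contribution:
  +A: nom +2.100 → Σnom=2.100; wc +0.280/-0.280 → slack +0.280/-0.280; half-tol=0.280, Σhalf²=0.078400
  -B: nom -30.970 → Σnom=-28.870; wc +0.300/-0.439 → slack +0.580/-0.719; half-tol=0.369, Σhalf²=0.214930
  -C: nom -18.370 → Σnom=-47.240; wc +0.040/-0.280 → slack +0.620/-0.999; half-tol=0.160, Σhalf²=0.240530
  -D: nom -34.100 → Σnom=-81.340; wc +0.200/-0.260 → slack +0.820/-1.259; half-tol=0.230, Σhalf²=0.293430
  +E: nom +40.650 → Σnom=-40.690; wc +0.460/-0.460 → slack +1.280/-1.719; half-tol=0.460, Σhalf²=0.505030
  +F: nom +50.000 → Σnom=9.310; wc +0.100/-0.443 → slack +1.380/-2.162; half-tol=0.272, Σhalf²=0.578743
  -G: nom -3.000 → Σnom=6.310; wc +0.210/-0.030 → slack +1.590/-2.192; half-tol=0.120, Σhalf²=0.593143
  +H: nom +34.300 → Σnom=40.610; wc +0.200/-0.020 → slack +1.790/-2.212; half-tol=0.110, Σhalf²=0.605243
  -I: nom -36.600 → Σnom=4.010; wc +0.320/-0.150 → slack +2.110/-2.362; half-tol=0.235, Σhalf²=0.660467
  +J: nom +33.000 → Σnom=37.010; wc +0.450/-0.450 → slack +2.560/-2.812; half-tol=0.450, Σhalf²=0.862967
Nominal = 37.010. Worst-case = [37.010 - 2.812, 37.010 + 2.560] = [34.198, 39.570]. RSS = √0.862967 = 0.929.

nominal=37.010 wc=[34.198,39.570] rss=0.929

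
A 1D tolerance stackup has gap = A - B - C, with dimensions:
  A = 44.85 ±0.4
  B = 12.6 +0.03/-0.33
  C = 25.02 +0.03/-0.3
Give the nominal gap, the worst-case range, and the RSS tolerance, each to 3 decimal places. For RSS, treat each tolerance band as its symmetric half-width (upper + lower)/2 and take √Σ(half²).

nominal=7.230 wc=[6.770,8.260] rss=0.469

Stack each dimension's contribution:
  +A: nom +44.850 → Σnom=44.850; wc +0.400/-0.400 → slack +0.400/-0.400; half-tol=0.400, Σhalf²=0.160000
  -B: nom -12.600 → Σnom=32.250; wc +0.330/-0.030 → slack +0.730/-0.430; half-tol=0.180, Σhalf²=0.192400
  -C: nom -25.020 → Σnom=7.230; wc +0.300/-0.030 → slack +1.030/-0.460; half-tol=0.165, Σhalf²=0.219625
Nominal = 7.230. Worst-case = [7.230 - 0.460, 7.230 + 1.030] = [6.770, 8.260]. RSS = √0.219625 = 0.469.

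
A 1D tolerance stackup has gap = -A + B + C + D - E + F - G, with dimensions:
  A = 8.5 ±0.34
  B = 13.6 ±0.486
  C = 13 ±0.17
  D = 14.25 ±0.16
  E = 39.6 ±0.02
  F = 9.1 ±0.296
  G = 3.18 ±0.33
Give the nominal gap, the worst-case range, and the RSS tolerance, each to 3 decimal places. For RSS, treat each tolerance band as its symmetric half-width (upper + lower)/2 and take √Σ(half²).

Stack each dimension's contribution:
  -A: nom -8.500 → Σnom=-8.500; wc +0.340/-0.340 → slack +0.340/-0.340; half-tol=0.340, Σhalf²=0.115600
  +B: nom +13.600 → Σnom=5.100; wc +0.486/-0.486 → slack +0.826/-0.826; half-tol=0.486, Σhalf²=0.351796
  +C: nom +13.000 → Σnom=18.100; wc +0.170/-0.170 → slack +0.996/-0.996; half-tol=0.170, Σhalf²=0.380696
  +D: nom +14.250 → Σnom=32.350; wc +0.160/-0.160 → slack +1.156/-1.156; half-tol=0.160, Σhalf²=0.406296
  -E: nom -39.600 → Σnom=-7.250; wc +0.020/-0.020 → slack +1.176/-1.176; half-tol=0.020, Σhalf²=0.406696
  +F: nom +9.100 → Σnom=1.850; wc +0.296/-0.296 → slack +1.472/-1.472; half-tol=0.296, Σhalf²=0.494312
  -G: nom -3.180 → Σnom=-1.330; wc +0.330/-0.330 → slack +1.802/-1.802; half-tol=0.330, Σhalf²=0.603212
Nominal = -1.330. Worst-case = [-1.330 - 1.802, -1.330 + 1.802] = [-3.132, 0.472]. RSS = √0.603212 = 0.777.

nominal=-1.330 wc=[-3.132,0.472] rss=0.777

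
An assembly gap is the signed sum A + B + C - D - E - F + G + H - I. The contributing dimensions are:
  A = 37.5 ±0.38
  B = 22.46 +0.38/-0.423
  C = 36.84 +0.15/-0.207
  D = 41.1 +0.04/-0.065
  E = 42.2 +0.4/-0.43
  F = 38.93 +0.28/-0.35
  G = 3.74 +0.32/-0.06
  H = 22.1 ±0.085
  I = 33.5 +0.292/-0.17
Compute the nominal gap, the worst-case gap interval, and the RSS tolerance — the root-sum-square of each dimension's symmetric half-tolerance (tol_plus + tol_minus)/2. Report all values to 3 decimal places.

nominal=-33.090 wc=[-35.257,-30.760] rss=0.842

Stack each dimension's contribution:
  +A: nom +37.500 → Σnom=37.500; wc +0.380/-0.380 → slack +0.380/-0.380; half-tol=0.380, Σhalf²=0.144400
  +B: nom +22.460 → Σnom=59.960; wc +0.380/-0.423 → slack +0.760/-0.803; half-tol=0.401, Σhalf²=0.305602
  +C: nom +36.840 → Σnom=96.800; wc +0.150/-0.207 → slack +0.910/-1.010; half-tol=0.178, Σhalf²=0.337464
  -D: nom -41.100 → Σnom=55.700; wc +0.065/-0.040 → slack +0.975/-1.050; half-tol=0.053, Σhalf²=0.340221
  -E: nom -42.200 → Σnom=13.500; wc +0.430/-0.400 → slack +1.405/-1.450; half-tol=0.415, Σhalf²=0.512446
  -F: nom -38.930 → Σnom=-25.430; wc +0.350/-0.280 → slack +1.755/-1.730; half-tol=0.315, Σhalf²=0.611671
  +G: nom +3.740 → Σnom=-21.690; wc +0.320/-0.060 → slack +2.075/-1.790; half-tol=0.190, Σhalf²=0.647771
  +H: nom +22.100 → Σnom=0.410; wc +0.085/-0.085 → slack +2.160/-1.875; half-tol=0.085, Σhalf²=0.654996
  -I: nom -33.500 → Σnom=-33.090; wc +0.170/-0.292 → slack +2.330/-2.167; half-tol=0.231, Σhalf²=0.708357
Nominal = -33.090. Worst-case = [-33.090 - 2.167, -33.090 + 2.330] = [-35.257, -30.760]. RSS = √0.708357 = 0.842.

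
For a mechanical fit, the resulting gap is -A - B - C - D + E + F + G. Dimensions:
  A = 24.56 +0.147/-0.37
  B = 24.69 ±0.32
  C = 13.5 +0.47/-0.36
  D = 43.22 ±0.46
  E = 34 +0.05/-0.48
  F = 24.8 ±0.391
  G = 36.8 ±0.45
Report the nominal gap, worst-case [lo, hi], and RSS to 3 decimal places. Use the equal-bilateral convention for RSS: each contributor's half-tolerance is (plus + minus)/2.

nominal=-10.370 wc=[-13.088,-7.969] rss=0.989

Stack each dimension's contribution:
  -A: nom -24.560 → Σnom=-24.560; wc +0.370/-0.147 → slack +0.370/-0.147; half-tol=0.259, Σhalf²=0.066822
  -B: nom -24.690 → Σnom=-49.250; wc +0.320/-0.320 → slack +0.690/-0.467; half-tol=0.320, Σhalf²=0.169222
  -C: nom -13.500 → Σnom=-62.750; wc +0.360/-0.470 → slack +1.050/-0.937; half-tol=0.415, Σhalf²=0.341447
  -D: nom -43.220 → Σnom=-105.970; wc +0.460/-0.460 → slack +1.510/-1.397; half-tol=0.460, Σhalf²=0.553047
  +E: nom +34.000 → Σnom=-71.970; wc +0.050/-0.480 → slack +1.560/-1.877; half-tol=0.265, Σhalf²=0.623272
  +F: nom +24.800 → Σnom=-47.170; wc +0.391/-0.391 → slack +1.951/-2.268; half-tol=0.391, Σhalf²=0.776153
  +G: nom +36.800 → Σnom=-10.370; wc +0.450/-0.450 → slack +2.401/-2.718; half-tol=0.450, Σhalf²=0.978653
Nominal = -10.370. Worst-case = [-10.370 - 2.718, -10.370 + 2.401] = [-13.088, -7.969]. RSS = √0.978653 = 0.989.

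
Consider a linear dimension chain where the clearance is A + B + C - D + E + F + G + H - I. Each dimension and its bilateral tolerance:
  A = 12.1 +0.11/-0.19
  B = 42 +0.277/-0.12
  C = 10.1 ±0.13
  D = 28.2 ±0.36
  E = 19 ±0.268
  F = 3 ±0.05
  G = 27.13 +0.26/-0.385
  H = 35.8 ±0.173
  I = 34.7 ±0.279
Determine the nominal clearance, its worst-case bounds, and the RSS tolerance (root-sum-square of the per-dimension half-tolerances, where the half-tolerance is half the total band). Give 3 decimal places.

nominal=86.230 wc=[84.275,88.137] rss=0.703

Stack each dimension's contribution:
  +A: nom +12.100 → Σnom=12.100; wc +0.110/-0.190 → slack +0.110/-0.190; half-tol=0.150, Σhalf²=0.022500
  +B: nom +42.000 → Σnom=54.100; wc +0.277/-0.120 → slack +0.387/-0.310; half-tol=0.199, Σhalf²=0.061902
  +C: nom +10.100 → Σnom=64.200; wc +0.130/-0.130 → slack +0.517/-0.440; half-tol=0.130, Σhalf²=0.078802
  -D: nom -28.200 → Σnom=36.000; wc +0.360/-0.360 → slack +0.877/-0.800; half-tol=0.360, Σhalf²=0.208402
  +E: nom +19.000 → Σnom=55.000; wc +0.268/-0.268 → slack +1.145/-1.068; half-tol=0.268, Σhalf²=0.280226
  +F: nom +3.000 → Σnom=58.000; wc +0.050/-0.050 → slack +1.195/-1.118; half-tol=0.050, Σhalf²=0.282726
  +G: nom +27.130 → Σnom=85.130; wc +0.260/-0.385 → slack +1.455/-1.503; half-tol=0.323, Σhalf²=0.386733
  +H: nom +35.800 → Σnom=120.930; wc +0.173/-0.173 → slack +1.628/-1.676; half-tol=0.173, Σhalf²=0.416662
  -I: nom -34.700 → Σnom=86.230; wc +0.279/-0.279 → slack +1.907/-1.955; half-tol=0.279, Σhalf²=0.494503
Nominal = 86.230. Worst-case = [86.230 - 1.955, 86.230 + 1.907] = [84.275, 88.137]. RSS = √0.494503 = 0.703.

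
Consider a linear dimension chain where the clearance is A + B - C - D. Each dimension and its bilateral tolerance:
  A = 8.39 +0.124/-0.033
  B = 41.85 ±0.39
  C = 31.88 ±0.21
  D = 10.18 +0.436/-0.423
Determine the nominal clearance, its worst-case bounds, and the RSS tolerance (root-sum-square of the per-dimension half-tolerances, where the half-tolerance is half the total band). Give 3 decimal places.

nominal=8.180 wc=[7.111,9.327] rss=0.622

Stack each dimension's contribution:
  +A: nom +8.390 → Σnom=8.390; wc +0.124/-0.033 → slack +0.124/-0.033; half-tol=0.079, Σhalf²=0.006162
  +B: nom +41.850 → Σnom=50.240; wc +0.390/-0.390 → slack +0.514/-0.423; half-tol=0.390, Σhalf²=0.158262
  -C: nom -31.880 → Σnom=18.360; wc +0.210/-0.210 → slack +0.724/-0.633; half-tol=0.210, Σhalf²=0.202362
  -D: nom -10.180 → Σnom=8.180; wc +0.423/-0.436 → slack +1.147/-1.069; half-tol=0.429, Σhalf²=0.386833
Nominal = 8.180. Worst-case = [8.180 - 1.069, 8.180 + 1.147] = [7.111, 9.327]. RSS = √0.386833 = 0.622.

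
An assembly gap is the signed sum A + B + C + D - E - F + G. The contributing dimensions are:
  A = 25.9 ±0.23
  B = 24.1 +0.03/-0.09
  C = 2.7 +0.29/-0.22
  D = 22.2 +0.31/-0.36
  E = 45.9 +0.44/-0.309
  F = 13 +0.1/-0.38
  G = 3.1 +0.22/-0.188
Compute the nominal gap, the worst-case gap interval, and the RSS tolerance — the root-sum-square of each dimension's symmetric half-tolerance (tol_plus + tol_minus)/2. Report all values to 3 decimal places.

Stack each dimension's contribution:
  +A: nom +25.900 → Σnom=25.900; wc +0.230/-0.230 → slack +0.230/-0.230; half-tol=0.230, Σhalf²=0.052900
  +B: nom +24.100 → Σnom=50.000; wc +0.030/-0.090 → slack +0.260/-0.320; half-tol=0.060, Σhalf²=0.056500
  +C: nom +2.700 → Σnom=52.700; wc +0.290/-0.220 → slack +0.550/-0.540; half-tol=0.255, Σhalf²=0.121525
  +D: nom +22.200 → Σnom=74.900; wc +0.310/-0.360 → slack +0.860/-0.900; half-tol=0.335, Σhalf²=0.233750
  -E: nom -45.900 → Σnom=29.000; wc +0.309/-0.440 → slack +1.169/-1.340; half-tol=0.374, Σhalf²=0.374000
  -F: nom -13.000 → Σnom=16.000; wc +0.380/-0.100 → slack +1.549/-1.440; half-tol=0.240, Σhalf²=0.431600
  +G: nom +3.100 → Σnom=19.100; wc +0.220/-0.188 → slack +1.769/-1.628; half-tol=0.204, Σhalf²=0.473216
Nominal = 19.100. Worst-case = [19.100 - 1.628, 19.100 + 1.769] = [17.472, 20.869]. RSS = √0.473216 = 0.688.

nominal=19.100 wc=[17.472,20.869] rss=0.688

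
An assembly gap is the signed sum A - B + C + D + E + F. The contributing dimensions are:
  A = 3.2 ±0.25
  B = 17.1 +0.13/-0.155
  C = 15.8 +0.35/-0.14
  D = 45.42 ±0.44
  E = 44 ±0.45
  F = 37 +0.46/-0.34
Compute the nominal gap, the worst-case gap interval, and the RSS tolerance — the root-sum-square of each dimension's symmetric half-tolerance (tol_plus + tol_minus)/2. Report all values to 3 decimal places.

Stack each dimension's contribution:
  +A: nom +3.200 → Σnom=3.200; wc +0.250/-0.250 → slack +0.250/-0.250; half-tol=0.250, Σhalf²=0.062500
  -B: nom -17.100 → Σnom=-13.900; wc +0.155/-0.130 → slack +0.405/-0.380; half-tol=0.143, Σhalf²=0.082806
  +C: nom +15.800 → Σnom=1.900; wc +0.350/-0.140 → slack +0.755/-0.520; half-tol=0.245, Σhalf²=0.142831
  +D: nom +45.420 → Σnom=47.320; wc +0.440/-0.440 → slack +1.195/-0.960; half-tol=0.440, Σhalf²=0.336431
  +E: nom +44.000 → Σnom=91.320; wc +0.450/-0.450 → slack +1.645/-1.410; half-tol=0.450, Σhalf²=0.538931
  +F: nom +37.000 → Σnom=128.320; wc +0.460/-0.340 → slack +2.105/-1.750; half-tol=0.400, Σhalf²=0.698931
Nominal = 128.320. Worst-case = [128.320 - 1.750, 128.320 + 2.105] = [126.570, 130.425]. RSS = √0.698931 = 0.836.

nominal=128.320 wc=[126.570,130.425] rss=0.836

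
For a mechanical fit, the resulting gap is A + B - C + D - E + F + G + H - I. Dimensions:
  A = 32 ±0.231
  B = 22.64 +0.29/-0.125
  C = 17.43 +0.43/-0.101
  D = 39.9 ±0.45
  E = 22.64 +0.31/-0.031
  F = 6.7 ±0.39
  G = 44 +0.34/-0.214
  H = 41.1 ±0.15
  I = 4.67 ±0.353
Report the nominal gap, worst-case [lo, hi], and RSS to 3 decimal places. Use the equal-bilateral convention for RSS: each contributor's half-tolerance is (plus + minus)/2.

nominal=141.600 wc=[138.947,143.936] rss=0.880

Stack each dimension's contribution:
  +A: nom +32.000 → Σnom=32.000; wc +0.231/-0.231 → slack +0.231/-0.231; half-tol=0.231, Σhalf²=0.053361
  +B: nom +22.640 → Σnom=54.640; wc +0.290/-0.125 → slack +0.521/-0.356; half-tol=0.207, Σhalf²=0.096417
  -C: nom -17.430 → Σnom=37.210; wc +0.101/-0.430 → slack +0.622/-0.786; half-tol=0.266, Σhalf²=0.166908
  +D: nom +39.900 → Σnom=77.110; wc +0.450/-0.450 → slack +1.072/-1.236; half-tol=0.450, Σhalf²=0.369407
  -E: nom -22.640 → Σnom=54.470; wc +0.031/-0.310 → slack +1.103/-1.546; half-tol=0.170, Σhalf²=0.398478
  +F: nom +6.700 → Σnom=61.170; wc +0.390/-0.390 → slack +1.493/-1.936; half-tol=0.390, Σhalf²=0.550578
  +G: nom +44.000 → Σnom=105.170; wc +0.340/-0.214 → slack +1.833/-2.150; half-tol=0.277, Σhalf²=0.627307
  +H: nom +41.100 → Σnom=146.270; wc +0.150/-0.150 → slack +1.983/-2.300; half-tol=0.150, Σhalf²=0.649807
  -I: nom -4.670 → Σnom=141.600; wc +0.353/-0.353 → slack +2.336/-2.653; half-tol=0.353, Σhalf²=0.774416
Nominal = 141.600. Worst-case = [141.600 - 2.653, 141.600 + 2.336] = [138.947, 143.936]. RSS = √0.774416 = 0.880.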